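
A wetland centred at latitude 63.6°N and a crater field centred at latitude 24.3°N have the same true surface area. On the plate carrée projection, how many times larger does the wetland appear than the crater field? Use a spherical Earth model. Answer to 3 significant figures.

In the plate carrée (x = Rλ, y = Rφ), meridians are true-scale (h = 1) and parallels are stretched by k = sec φ.
Areal scale at 63.6°: h·k = 1.000 × 2.249 = 2.249.
Areal scale at 24.3°: h·k = 1.000 × 1.097 = 1.097.
Ratio = 2.249/1.097 ≈ 2.05.

2.05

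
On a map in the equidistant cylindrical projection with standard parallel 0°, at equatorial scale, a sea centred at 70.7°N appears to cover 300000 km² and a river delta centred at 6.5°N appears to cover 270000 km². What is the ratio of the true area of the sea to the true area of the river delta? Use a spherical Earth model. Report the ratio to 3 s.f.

0.370

On the plate carrée, areal scale = h·k = 1 × sec φ, so true area = apparent × cos φ.
True area of sea: 300000 × cos(70.7°) = 300000 × 0.3305 = 99150 km².
True area of river delta: 270000 × cos(6.5°) = 270000 × 0.9936 = 268300 km².
Ratio = 99150 / 268300 ≈ 0.370.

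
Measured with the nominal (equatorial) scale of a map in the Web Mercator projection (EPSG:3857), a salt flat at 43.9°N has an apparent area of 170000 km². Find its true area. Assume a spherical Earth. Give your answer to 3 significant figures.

The Mercator projection is conformal; its linear scale factor is the same in every direction and equals sec φ = 1/cos φ.
Areal scale = k² = sec²φ = 1/cos²(43.9°) = 1/0.7206² = 1.926.
True area = apparent / (areal scale) = 170000 / 1.926 ≈ 88300 km².

88300 km²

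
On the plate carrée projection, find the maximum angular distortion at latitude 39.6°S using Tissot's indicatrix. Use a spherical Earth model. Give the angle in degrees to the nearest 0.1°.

14.9°

In the plate carrée (x = Rλ, y = Rφ), meridians are true-scale (h = 1) and parallels are stretched by k = sec φ.
At 39.6°: h = 1.000, k = 1.298; principal scales a = 1.298, b = 1.000.
sin(ω/2) = (a − b)/(a + b) = 0.2978/2.298 = 0.1296, so ω = 2 arcsin(0.1296) ≈ 14.9°.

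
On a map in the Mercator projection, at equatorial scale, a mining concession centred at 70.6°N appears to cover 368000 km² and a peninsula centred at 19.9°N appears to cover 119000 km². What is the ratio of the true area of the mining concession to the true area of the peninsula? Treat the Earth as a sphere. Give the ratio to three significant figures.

0.386

Mercator's areal exaggeration is sec²φ; hence true area = (apparent area) · cos²φ.
True area of mining concession: 368000 × cos²(70.6°) = 368000 × 0.1103 = 40600 km².
True area of peninsula: 119000 × cos²(19.9°) = 119000 × 0.8841 = 105200 km².
Ratio = 40600 / 105200 ≈ 0.386.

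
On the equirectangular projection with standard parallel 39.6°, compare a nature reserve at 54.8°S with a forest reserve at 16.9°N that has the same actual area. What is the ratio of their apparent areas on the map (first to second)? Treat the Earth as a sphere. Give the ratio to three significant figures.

1.66

The equidistant cylindrical projection with φ₀ = 39.6° has h = 1 (meridians true) and k = cos φ₀ / cos φ along parallels.
Areal scale at 54.8°: h·k = 1.000 × 1.337 = 1.337.
Areal scale at 16.9°: h·k = 1.000 × 0.8053 = 0.8053.
Ratio = 1.337/0.8053 ≈ 1.66.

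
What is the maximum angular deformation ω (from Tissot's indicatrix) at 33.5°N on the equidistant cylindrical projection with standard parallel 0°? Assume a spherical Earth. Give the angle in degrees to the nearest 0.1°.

10.4°

In the plate carrée (x = Rλ, y = Rφ), meridians are true-scale (h = 1) and parallels are stretched by k = sec φ.
At 33.5°: h = 1.000, k = 1.199; principal scales a = 1.199, b = 1.000.
sin(ω/2) = (a − b)/(a + b) = 0.1992/2.199 = 0.09058, so ω = 2 arcsin(0.09058) ≈ 10.4°.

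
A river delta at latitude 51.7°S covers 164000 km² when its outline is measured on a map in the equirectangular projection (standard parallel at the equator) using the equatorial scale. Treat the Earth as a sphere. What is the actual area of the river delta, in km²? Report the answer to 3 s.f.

For the equirectangular projection with φ₀ = 0 (plate carrée), h = 1 along meridians and k = sec φ along parallels.
Areal scale = h·k = 1 × sec φ; at 51.7°, h = 1.000, k = 1.613, so h·k = 1.613.
True area = apparent / (areal scale) = 164000 / 1.613 ≈ 102000 km².

102000 km²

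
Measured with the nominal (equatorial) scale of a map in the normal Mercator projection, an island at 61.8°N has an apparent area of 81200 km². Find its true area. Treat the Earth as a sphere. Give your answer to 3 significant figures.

18100 km²

For Mercator, h = k = sec φ (a conformal cylindrical projection has a single point scale, 1/cos φ).
Areal scale = k² = sec²φ = 1/cos²(61.8°) = 1/0.4726² = 4.478.
True area = apparent / (areal scale) = 81200 / 4.478 ≈ 18100 km².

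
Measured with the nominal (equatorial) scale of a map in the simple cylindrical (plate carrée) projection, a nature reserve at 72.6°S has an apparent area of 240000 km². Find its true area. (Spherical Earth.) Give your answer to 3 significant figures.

For the equirectangular projection with φ₀ = 0 (plate carrée), h = 1 along meridians and k = sec φ along parallels.
Areal scale = h·k = 1 × sec φ; at 72.6°, h = 1.000, k = 3.344, so h·k = 3.344.
True area = apparent / (areal scale) = 240000 / 3.344 ≈ 71800 km².

71800 km²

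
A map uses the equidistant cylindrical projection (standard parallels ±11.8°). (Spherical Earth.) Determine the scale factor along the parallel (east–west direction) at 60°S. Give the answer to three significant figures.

With standard parallel φ₀ = 11.8°, the equirectangular projection gives x = Rλ cos φ₀, y = Rφ, so h = 1 and k = cos 11.8° / cos φ.
k = cos 11.8° / cos 60° = 0.9789/0.5000 = 1.958.

1.96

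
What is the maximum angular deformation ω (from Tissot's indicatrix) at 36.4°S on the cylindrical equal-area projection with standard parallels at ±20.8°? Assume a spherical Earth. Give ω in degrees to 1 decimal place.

Cylindrical equal-area (φ₀ = 20.8°): h = cos φ / cos 20.8° along meridians, k = cos 20.8° / cos φ along parallels; h·k = 1.
At 36.4°: h = 0.8610, k = 1.161; principal scales a = 1.161, b = 0.8610.
sin(ω/2) = (a − b)/(a + b) = 0.3004/2.022 = 0.1485, so ω = 2 arcsin(0.1485) ≈ 17.1°.

17.1°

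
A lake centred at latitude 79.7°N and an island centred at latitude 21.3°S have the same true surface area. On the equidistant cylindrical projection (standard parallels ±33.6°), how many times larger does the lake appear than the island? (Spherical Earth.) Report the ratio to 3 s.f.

In the equirectangular projection with standard parallel φ₀ = 33.6° (x = Rλ cos φ₀, y = Rφ), meridians are true-scale (h = 1) and the parallel scale is k = cos φ₀ / cos φ.
Areal scale at 79.7°: h·k = 1.000 × 4.658 = 4.658.
Areal scale at 21.3°: h·k = 1.000 × 0.8940 = 0.8940.
Ratio = 4.658/0.8940 ≈ 5.21.

5.21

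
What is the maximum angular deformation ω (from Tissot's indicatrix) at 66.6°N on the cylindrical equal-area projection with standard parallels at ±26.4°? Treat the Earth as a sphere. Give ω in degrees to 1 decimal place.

Cylindrical equal-area (φ₀ = 26.4°): h = cos φ / cos 26.4° along meridians, k = cos 26.4° / cos φ along parallels; h·k = 1.
At 66.6°: h = 0.4434, k = 2.255; principal scales a = 2.255, b = 0.4434.
sin(ω/2) = (a − b)/(a + b) = 1.812/2.699 = 0.6714, so ω = 2 arcsin(0.6714) ≈ 84.4°.

84.4°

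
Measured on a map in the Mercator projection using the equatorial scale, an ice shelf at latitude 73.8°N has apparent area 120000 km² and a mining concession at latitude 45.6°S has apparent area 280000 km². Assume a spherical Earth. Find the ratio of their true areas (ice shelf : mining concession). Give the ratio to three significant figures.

0.0681

Mercator's areal exaggeration is sec²φ; hence true area = (apparent area) · cos²φ.
True area of ice shelf: 120000 × cos²(73.8°) = 120000 × 0.07784 = 9340 km².
True area of mining concession: 280000 × cos²(45.6°) = 280000 × 0.4895 = 137100 km².
Ratio = 9340 / 137100 ≈ 0.0681.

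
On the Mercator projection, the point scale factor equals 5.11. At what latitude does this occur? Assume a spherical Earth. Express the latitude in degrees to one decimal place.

Mercator scale is k = sec φ = 1/cos φ.
1/cos φ = 5.11  ⇒  cos φ = 0.1957  ⇒  φ = arccos(0.1957) ≈ 78.7°.

78.7°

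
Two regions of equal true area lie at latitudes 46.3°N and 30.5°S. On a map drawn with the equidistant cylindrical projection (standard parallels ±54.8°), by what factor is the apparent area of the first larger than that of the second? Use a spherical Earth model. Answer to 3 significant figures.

The equidistant cylindrical projection with φ₀ = 54.8° has h = 1 (meridians true) and k = cos φ₀ / cos φ along parallels.
Areal scale at 46.3°: h·k = 1.000 × 0.8343 = 0.8343.
Areal scale at 30.5°: h·k = 1.000 × 0.6690 = 0.6690.
Ratio = 0.8343/0.6690 ≈ 1.25.

1.25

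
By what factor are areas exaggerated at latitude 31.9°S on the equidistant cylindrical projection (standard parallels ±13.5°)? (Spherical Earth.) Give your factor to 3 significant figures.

In the equirectangular projection with standard parallel φ₀ = 13.5° (x = Rλ cos φ₀, y = Rφ), meridians are true-scale (h = 1) and the parallel scale is k = cos φ₀ / cos φ.
Areal scale = h·k = 1 × cos φ₀ / cos φ; at 31.9°, h = 1.000, k = 1.145, so h·k = 1.145.

1.15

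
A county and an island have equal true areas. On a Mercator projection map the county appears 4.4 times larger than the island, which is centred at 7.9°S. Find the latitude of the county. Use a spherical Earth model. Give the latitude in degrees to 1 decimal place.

61.8°

Mercator areal scale is sec²φ, so apparent-area ratio = sec²φ₁ / sec²φ₂ = cos²φ₂ / cos²φ₁.
cos²φ₂ / cos²φ₁ = 4.4  ⇒  cos φ₁ = cos 7.9° / √4.4 = 0.9905/2.098 = 0.4722.
φ₁ = arccos(0.4722) ≈ 61.8°.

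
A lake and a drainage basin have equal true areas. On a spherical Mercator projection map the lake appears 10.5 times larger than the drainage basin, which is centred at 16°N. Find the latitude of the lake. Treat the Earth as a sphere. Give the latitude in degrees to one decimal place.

72.7°

On Mercator, (apparent₁)/(apparent₂) = sec²φ₁ / sec²φ₂ when true areas are equal.
cos²φ₂ / cos²φ₁ = 10.5  ⇒  cos φ₁ = cos 16° / √10.5 = 0.9613/3.240 = 0.2967.
φ₁ = arccos(0.2967) ≈ 72.7°.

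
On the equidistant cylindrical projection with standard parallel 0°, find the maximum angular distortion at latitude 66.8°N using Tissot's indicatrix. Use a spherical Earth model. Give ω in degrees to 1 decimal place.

51.5°

Plate carrée maps x = Rλ, y = Rφ. The meridian scale is h = 1 and the parallel scale is k = 1/cos φ = sec φ.
At 66.8°: h = 1.000, k = 2.538; principal scales a = 2.538, b = 1.000.
sin(ω/2) = (a − b)/(a + b) = 1.538/3.538 = 0.4348, so ω = 2 arcsin(0.4348) ≈ 51.5°.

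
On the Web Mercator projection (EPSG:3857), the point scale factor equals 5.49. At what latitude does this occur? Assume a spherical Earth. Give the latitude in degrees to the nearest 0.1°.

79.5°

Mercator scale is k = sec φ = 1/cos φ.
1/cos φ = 5.49  ⇒  cos φ = 0.1821  ⇒  φ = arccos(0.1821) ≈ 79.5°.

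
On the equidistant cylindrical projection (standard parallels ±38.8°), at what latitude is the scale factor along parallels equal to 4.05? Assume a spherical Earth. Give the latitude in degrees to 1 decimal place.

With standard parallel φ₀ = 38.8°, the equirectangular projection gives x = Rλ cos φ₀, y = Rφ, so h = 1 and k = cos 38.8° / cos φ.
k = cos φ₀ / cos φ = 4.05  ⇒  cos φ = cos 38.8° / 4.05 = 0.1924.
φ = arccos(0.1924) ≈ 78.9°.

78.9°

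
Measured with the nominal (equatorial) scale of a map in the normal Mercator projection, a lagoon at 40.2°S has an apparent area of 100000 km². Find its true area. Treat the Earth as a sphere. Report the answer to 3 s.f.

58300 km²

For Mercator, h = k = sec φ (a conformal cylindrical projection has a single point scale, 1/cos φ).
Areal scale = k² = sec²φ = 1/cos²(40.2°) = 1/0.7638² = 1.714.
True area = apparent / (areal scale) = 100000 / 1.714 ≈ 58300 km².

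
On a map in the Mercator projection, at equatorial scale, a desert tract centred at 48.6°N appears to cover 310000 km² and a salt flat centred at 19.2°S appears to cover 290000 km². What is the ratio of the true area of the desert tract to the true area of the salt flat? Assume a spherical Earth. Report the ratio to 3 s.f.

0.524

Mercator's areal exaggeration is sec²φ; hence true area = (apparent area) · cos²φ.
True area of desert tract: 310000 × cos²(48.6°) = 310000 × 0.4373 = 135600 km².
True area of salt flat: 290000 × cos²(19.2°) = 290000 × 0.8918 = 258600 km².
Ratio = 135600 / 258600 ≈ 0.524.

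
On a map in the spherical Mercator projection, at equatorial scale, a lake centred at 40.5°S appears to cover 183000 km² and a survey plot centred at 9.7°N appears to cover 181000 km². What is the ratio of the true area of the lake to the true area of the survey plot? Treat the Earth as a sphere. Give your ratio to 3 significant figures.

On Mercator the areal scale is sec²φ, so true area = apparent × cos²φ.
True area of lake: 183000 × cos²(40.5°) = 183000 × 0.5782 = 105800 km².
True area of survey plot: 181000 × cos²(9.7°) = 181000 × 0.9716 = 175900 km².
Ratio = 105800 / 175900 ≈ 0.602.

0.602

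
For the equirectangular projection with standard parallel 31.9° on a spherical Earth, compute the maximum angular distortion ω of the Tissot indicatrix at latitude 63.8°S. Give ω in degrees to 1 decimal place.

The equidistant cylindrical projection with φ₀ = 31.9° has h = 1 (meridians true) and k = cos φ₀ / cos φ along parallels.
At 63.8°: h = 1.000, k = 1.923; principal scales a = 1.923, b = 1.000.
sin(ω/2) = (a − b)/(a + b) = 0.9229/2.923 = 0.3157, so ω = 2 arcsin(0.3157) ≈ 36.8°.

36.8°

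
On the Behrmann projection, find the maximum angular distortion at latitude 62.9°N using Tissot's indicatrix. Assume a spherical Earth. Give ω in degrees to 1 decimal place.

The Behrmann projection is cylindrical equal-area with φ₀ = 30°. Cylindrical equal-area (φ₀ = 30°): h = cos φ / cos 30° along meridians, k = cos 30° / cos φ along parallels; h·k = 1.
At 62.9°: h = 0.5260, k = 1.901; principal scales a = 1.901, b = 0.5260.
sin(ω/2) = (a − b)/(a + b) = 1.375/2.427 = 0.5665, so ω = 2 arcsin(0.5665) ≈ 69.0°.

69.0°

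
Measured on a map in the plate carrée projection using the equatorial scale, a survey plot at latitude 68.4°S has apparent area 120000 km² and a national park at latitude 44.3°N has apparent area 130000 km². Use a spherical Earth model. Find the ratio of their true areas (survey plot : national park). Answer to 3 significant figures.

0.475

Plate carrée has h = 1 and k = sec φ, giving areal scale sec φ; true area = (apparent area) · cos φ.
True area of survey plot: 120000 × cos(68.4°) = 120000 × 0.3681 = 44170 km².
True area of national park: 130000 × cos(44.3°) = 130000 × 0.7157 = 93040 km².
Ratio = 44170 / 93040 ≈ 0.475.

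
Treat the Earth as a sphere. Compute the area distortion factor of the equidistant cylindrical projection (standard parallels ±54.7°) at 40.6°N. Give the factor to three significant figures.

In the equirectangular projection with standard parallel φ₀ = 54.7° (x = Rλ cos φ₀, y = Rφ), meridians are true-scale (h = 1) and the parallel scale is k = cos φ₀ / cos φ.
Areal scale = h·k = 1 × cos φ₀ / cos φ; at 40.6°, h = 1.000, k = 0.7611, so h·k = 0.7611.

0.761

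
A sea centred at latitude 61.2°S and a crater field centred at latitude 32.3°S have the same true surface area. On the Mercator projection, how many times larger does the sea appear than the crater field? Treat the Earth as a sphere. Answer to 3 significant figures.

Mercator areal scale is sec²φ.
At 61.2°: sec²(61.2°) = 1/0.4818² = 4.309.
At 32.3°: sec²(32.3°) = 1/0.8453² = 1.400.
Ratio = 4.309/1.400 = cos²(32.3°)/cos²(61.2°) ≈ 3.08.

3.08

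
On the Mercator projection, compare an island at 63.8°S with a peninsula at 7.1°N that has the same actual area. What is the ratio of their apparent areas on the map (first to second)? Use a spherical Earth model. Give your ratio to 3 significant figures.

On Mercator, area is exaggerated by sec²φ = 1/cos²φ.
At 63.8°: sec²(63.8°) = 1/0.4415² = 5.130.
At 7.1°: sec²(7.1°) = 1/0.9923² = 1.016.
Ratio = 5.130/1.016 = cos²(7.1°)/cos²(63.8°) ≈ 5.05.

5.05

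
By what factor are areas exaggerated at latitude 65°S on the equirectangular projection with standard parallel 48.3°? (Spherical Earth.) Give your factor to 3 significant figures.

With standard parallel φ₀ = 48.3°, the equirectangular projection gives x = Rλ cos φ₀, y = Rφ, so h = 1 and k = cos 48.3° / cos φ.
Areal scale = h·k = 1 × cos φ₀ / cos φ; at 65°, h = 1.000, k = 1.574, so h·k = 1.574.

1.57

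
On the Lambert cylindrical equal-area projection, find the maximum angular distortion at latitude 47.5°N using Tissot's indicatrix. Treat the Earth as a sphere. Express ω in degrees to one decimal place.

The Lambert cylindrical equal-area projection is the cylindrical equal-area projection with its standard parallel at the equator (φ₀ = 0). A cylindrical equal-area projection with standard parallel φ₀ has meridian scale h = cos φ / cos φ₀ and parallel scale k = cos φ₀ / cos φ (so areas are preserved, h·k = 1).
At 47.5°: h = 0.6756, k = 1.480; principal scales a = 1.480, b = 0.6756.
sin(ω/2) = (a − b)/(a + b) = 0.8046/2.156 = 0.3732, so ω = 2 arcsin(0.3732) ≈ 43.8°.

43.8°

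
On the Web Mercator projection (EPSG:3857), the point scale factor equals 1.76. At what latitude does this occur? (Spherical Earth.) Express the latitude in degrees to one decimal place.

55.4°

Mercator scale is k = sec φ = 1/cos φ.
1/cos φ = 1.76  ⇒  cos φ = 0.5682  ⇒  φ = arccos(0.5682) ≈ 55.4°.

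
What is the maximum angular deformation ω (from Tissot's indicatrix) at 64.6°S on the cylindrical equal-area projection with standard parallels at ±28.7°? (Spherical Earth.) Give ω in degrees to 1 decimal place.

75.8°

For cylindrical equal-area with standard parallel φ₀, h = cos φ / cos φ₀ and k = cos φ₀ / cos φ, so h·k = 1.
At 64.6°: h = 0.4890, k = 2.045; principal scales a = 2.045, b = 0.4890.
sin(ω/2) = (a − b)/(a + b) = 1.556/2.534 = 0.6140, so ω = 2 arcsin(0.6140) ≈ 75.8°.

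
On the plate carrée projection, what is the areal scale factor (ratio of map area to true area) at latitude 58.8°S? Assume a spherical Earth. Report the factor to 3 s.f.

1.93

Plate carrée maps x = Rλ, y = Rφ. The meridian scale is h = 1 and the parallel scale is k = 1/cos φ = sec φ.
Areal scale = h·k = 1 × sec φ; at 58.8°, h = 1.000, k = 1.930, so h·k = 1.930.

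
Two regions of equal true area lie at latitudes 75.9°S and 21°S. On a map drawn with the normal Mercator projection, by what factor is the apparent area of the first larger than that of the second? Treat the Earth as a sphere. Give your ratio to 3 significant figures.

On Mercator, area is exaggerated by sec²φ = 1/cos²φ.
At 75.9°: sec²(75.9°) = 1/0.2436² = 16.85.
At 21°: sec²(21°) = 1/0.9336² = 1.147.
Ratio = 16.85/1.147 = cos²(21°)/cos²(75.9°) ≈ 14.7.

14.7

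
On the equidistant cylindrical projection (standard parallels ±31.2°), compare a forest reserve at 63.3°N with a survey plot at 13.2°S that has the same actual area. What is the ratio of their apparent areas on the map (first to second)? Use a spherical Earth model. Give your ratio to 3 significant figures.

2.17

The equidistant cylindrical projection with φ₀ = 31.2° has h = 1 (meridians true) and k = cos φ₀ / cos φ along parallels.
Areal scale at 63.3°: h·k = 1.000 × 1.904 = 1.904.
Areal scale at 13.2°: h·k = 1.000 × 0.8786 = 0.8786.
Ratio = 1.904/0.8786 ≈ 2.17.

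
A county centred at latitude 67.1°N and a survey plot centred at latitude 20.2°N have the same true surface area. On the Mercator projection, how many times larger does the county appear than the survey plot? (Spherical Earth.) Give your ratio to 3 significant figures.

5.82

Mercator is conformal with k = sec φ, so areal scale = k² = sec²φ.
At 67.1°: sec²(67.1°) = 1/0.3891² = 6.604.
At 20.2°: sec²(20.2°) = 1/0.9385² = 1.135.
Ratio = 6.604/1.135 = cos²(20.2°)/cos²(67.1°) ≈ 5.82.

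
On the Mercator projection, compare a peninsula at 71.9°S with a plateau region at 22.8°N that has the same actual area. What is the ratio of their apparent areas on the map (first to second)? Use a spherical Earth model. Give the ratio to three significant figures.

8.80

Mercator is conformal with k = sec φ, so areal scale = k² = sec²φ.
At 71.9°: sec²(71.9°) = 1/0.3107² = 10.36.
At 22.8°: sec²(22.8°) = 1/0.9219² = 1.177.
Ratio = 10.36/1.177 = cos²(22.8°)/cos²(71.9°) ≈ 8.80.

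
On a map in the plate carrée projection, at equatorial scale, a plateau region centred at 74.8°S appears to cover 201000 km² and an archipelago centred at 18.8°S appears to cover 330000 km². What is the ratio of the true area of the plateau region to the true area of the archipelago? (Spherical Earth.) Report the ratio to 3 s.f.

0.169

On the plate carrée, areal scale = h·k = 1 × sec φ, so true area = apparent × cos φ.
True area of plateau region: 201000 × cos(74.8°) = 201000 × 0.2622 = 52700 km².
True area of archipelago: 330000 × cos(18.8°) = 330000 × 0.9466 = 312400 km².
Ratio = 52700 / 312400 ≈ 0.169.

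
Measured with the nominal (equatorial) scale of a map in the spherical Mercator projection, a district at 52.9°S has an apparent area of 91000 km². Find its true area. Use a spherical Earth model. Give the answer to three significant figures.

33100 km²

Mercator is conformal, so the point scale is isotropic: h = k = sec φ = 1/cos φ.
Areal scale = k² = sec²φ = 1/cos²(52.9°) = 1/0.6032² = 2.748.
True area = apparent / (areal scale) = 91000 / 2.748 ≈ 33100 km².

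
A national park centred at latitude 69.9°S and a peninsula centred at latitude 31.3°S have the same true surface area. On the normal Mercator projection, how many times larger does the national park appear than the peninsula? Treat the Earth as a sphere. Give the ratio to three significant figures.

On Mercator, area is exaggerated by sec²φ = 1/cos²φ.
At 69.9°: sec²(69.9°) = 1/0.3437² = 8.467.
At 31.3°: sec²(31.3°) = 1/0.8545² = 1.370.
Ratio = 8.467/1.370 = cos²(31.3°)/cos²(69.9°) ≈ 6.18.

6.18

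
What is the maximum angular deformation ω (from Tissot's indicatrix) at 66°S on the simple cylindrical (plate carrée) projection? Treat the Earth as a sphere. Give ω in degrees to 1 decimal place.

In the plate carrée (x = Rλ, y = Rφ), meridians are true-scale (h = 1) and parallels are stretched by k = sec φ.
At 66°: h = 1.000, k = 2.459; principal scales a = 2.459, b = 1.000.
sin(ω/2) = (a − b)/(a + b) = 1.459/3.459 = 0.4217, so ω = 2 arcsin(0.4217) ≈ 49.9°.

49.9°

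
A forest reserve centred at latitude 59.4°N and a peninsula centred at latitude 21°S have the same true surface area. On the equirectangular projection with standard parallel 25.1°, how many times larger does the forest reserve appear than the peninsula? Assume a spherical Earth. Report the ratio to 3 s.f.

The equidistant cylindrical projection with φ₀ = 25.1° has h = 1 (meridians true) and k = cos φ₀ / cos φ along parallels.
Areal scale at 59.4°: h·k = 1.000 × 1.779 = 1.779.
Areal scale at 21°: h·k = 1.000 × 0.9700 = 0.9700.
Ratio = 1.779/0.9700 ≈ 1.83.

1.83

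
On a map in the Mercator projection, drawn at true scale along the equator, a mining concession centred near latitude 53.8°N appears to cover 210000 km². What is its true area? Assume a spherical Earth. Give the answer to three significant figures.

73300 km²

For Mercator, h = k = sec φ (a conformal cylindrical projection has a single point scale, 1/cos φ).
Areal scale = k² = sec²φ = 1/cos²(53.8°) = 1/0.5906² = 2.867.
True area = apparent / (areal scale) = 210000 / 2.867 ≈ 73300 km².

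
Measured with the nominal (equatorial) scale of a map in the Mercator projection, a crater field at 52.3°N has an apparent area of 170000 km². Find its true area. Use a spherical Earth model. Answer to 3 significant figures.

For Mercator, h = k = sec φ (a conformal cylindrical projection has a single point scale, 1/cos φ).
Areal scale = k² = sec²φ = 1/cos²(52.3°) = 1/0.6115² = 2.674.
True area = apparent / (areal scale) = 170000 / 2.674 ≈ 63600 km².

63600 km²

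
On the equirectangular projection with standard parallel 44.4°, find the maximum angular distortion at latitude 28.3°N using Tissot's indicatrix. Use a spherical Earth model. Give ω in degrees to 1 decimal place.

The equidistant cylindrical projection with φ₀ = 44.4° has h = 1 (meridians true) and k = cos φ₀ / cos φ along parallels.
At 28.3°: h = 1.000, k = 0.8115; principal scales a = 1.000, b = 0.8115.
sin(ω/2) = (a − b)/(a + b) = 0.1885/1.811 = 0.1041, so ω = 2 arcsin(0.1041) ≈ 11.9°.

11.9°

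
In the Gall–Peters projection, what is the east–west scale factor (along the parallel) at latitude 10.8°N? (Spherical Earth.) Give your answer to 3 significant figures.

Gall–Peters is a cylindrical equal-area projection with standard parallels at ±45°. Cylindrical equal-area (φ₀ = 45°): h = cos φ / cos 45° along meridians, k = cos 45° / cos φ along parallels; h·k = 1.
k = cos 45° / cos 10.8° = 0.7071/0.9823 = 0.7199.

0.720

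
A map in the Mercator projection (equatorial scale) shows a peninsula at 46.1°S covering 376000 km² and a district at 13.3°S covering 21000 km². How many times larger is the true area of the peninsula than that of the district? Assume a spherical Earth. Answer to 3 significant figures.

9.09

On Mercator the areal scale is sec²φ, so true area = apparent × cos²φ.
True area of peninsula: 376000 × cos²(46.1°) = 376000 × 0.4808 = 180800 km².
True area of district: 21000 × cos²(13.3°) = 21000 × 0.9471 = 19890 km².
Ratio = 180800 / 19890 ≈ 9.09.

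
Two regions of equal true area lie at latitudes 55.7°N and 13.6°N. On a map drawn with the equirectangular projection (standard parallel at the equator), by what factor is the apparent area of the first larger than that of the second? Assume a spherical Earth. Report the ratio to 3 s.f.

1.72

For the equirectangular projection with φ₀ = 0 (plate carrée), h = 1 along meridians and k = sec φ along parallels.
Areal scale at 55.7°: h·k = 1.000 × 1.775 = 1.775.
Areal scale at 13.6°: h·k = 1.000 × 1.029 = 1.029.
Ratio = 1.775/1.029 ≈ 1.72.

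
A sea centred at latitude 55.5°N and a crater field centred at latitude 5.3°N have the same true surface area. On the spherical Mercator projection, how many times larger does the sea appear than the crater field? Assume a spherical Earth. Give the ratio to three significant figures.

On Mercator, area is exaggerated by sec²φ = 1/cos²φ.
At 55.5°: sec²(55.5°) = 1/0.5664² = 3.117.
At 5.3°: sec²(5.3°) = 1/0.9957² = 1.009.
Ratio = 3.117/1.009 = cos²(5.3°)/cos²(55.5°) ≈ 3.09.

3.09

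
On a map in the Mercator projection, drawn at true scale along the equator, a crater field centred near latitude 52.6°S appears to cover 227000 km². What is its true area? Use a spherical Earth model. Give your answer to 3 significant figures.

83700 km²

Mercator is conformal, so the point scale is isotropic: h = k = sec φ = 1/cos φ.
Areal scale = k² = sec²φ = 1/cos²(52.6°) = 1/0.6074² = 2.711.
True area = apparent / (areal scale) = 227000 / 2.711 ≈ 83700 km².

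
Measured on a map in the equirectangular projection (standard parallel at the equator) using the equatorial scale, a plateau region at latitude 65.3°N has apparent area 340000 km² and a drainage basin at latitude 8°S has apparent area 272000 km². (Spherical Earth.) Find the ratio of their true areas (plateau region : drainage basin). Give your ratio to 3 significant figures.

On the plate carrée, areal scale = h·k = 1 × sec φ, so true area = apparent × cos φ.
True area of plateau region: 340000 × cos(65.3°) = 340000 × 0.4179 = 142100 km².
True area of drainage basin: 272000 × cos(8°) = 272000 × 0.9903 = 269400 km².
Ratio = 142100 / 269400 ≈ 0.527.

0.527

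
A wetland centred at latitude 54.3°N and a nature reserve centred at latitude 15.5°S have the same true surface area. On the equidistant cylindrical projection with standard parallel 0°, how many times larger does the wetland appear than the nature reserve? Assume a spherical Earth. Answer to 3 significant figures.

1.65

Plate carrée maps x = Rλ, y = Rφ. The meridian scale is h = 1 and the parallel scale is k = 1/cos φ = sec φ.
Areal scale at 54.3°: h·k = 1.000 × 1.714 = 1.714.
Areal scale at 15.5°: h·k = 1.000 × 1.038 = 1.038.
Ratio = 1.714/1.038 ≈ 1.65.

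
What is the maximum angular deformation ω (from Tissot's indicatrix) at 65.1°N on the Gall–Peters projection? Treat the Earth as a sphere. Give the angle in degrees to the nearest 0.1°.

The Gall–Peters projection is cylindrical equal-area with φ₀ = 45°. Cylindrical equal-area (φ₀ = 45°): h = cos φ / cos 45° along meridians, k = cos 45° / cos φ along parallels; h·k = 1.
At 65.1°: h = 0.5954, k = 1.679; principal scales a = 1.679, b = 0.5954.
sin(ω/2) = (a − b)/(a + b) = 1.084/2.275 = 0.4765, so ω = 2 arcsin(0.4765) ≈ 56.9°.

56.9°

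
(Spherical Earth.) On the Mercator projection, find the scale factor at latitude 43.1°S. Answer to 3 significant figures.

1.37

The Mercator projection is conformal; its linear scale factor is the same in every direction and equals sec φ = 1/cos φ.
k = 1/cos 43.1° = 1/0.7302 = 1.370.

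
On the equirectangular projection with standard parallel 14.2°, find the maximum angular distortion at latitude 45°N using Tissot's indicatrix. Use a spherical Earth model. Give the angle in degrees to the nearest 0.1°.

18.0°

The equidistant cylindrical projection with φ₀ = 14.2° has h = 1 (meridians true) and k = cos φ₀ / cos φ along parallels.
At 45°: h = 1.000, k = 1.371; principal scales a = 1.371, b = 1.000.
sin(ω/2) = (a − b)/(a + b) = 0.3710/2.371 = 0.1565, so ω = 2 arcsin(0.1565) ≈ 18.0°.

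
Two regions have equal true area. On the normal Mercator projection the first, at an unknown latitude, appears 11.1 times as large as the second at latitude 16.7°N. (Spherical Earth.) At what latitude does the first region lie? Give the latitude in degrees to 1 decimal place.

For equal true areas on Mercator, apparent areas scale as sec²φ, so the ratio is cos²φ₂ / cos²φ₁.
cos²φ₂ / cos²φ₁ = 11.1  ⇒  cos φ₁ = cos 16.7° / √11.1 = 0.9578/3.332 = 0.2875.
φ₁ = arccos(0.2875) ≈ 73.3°.

73.3°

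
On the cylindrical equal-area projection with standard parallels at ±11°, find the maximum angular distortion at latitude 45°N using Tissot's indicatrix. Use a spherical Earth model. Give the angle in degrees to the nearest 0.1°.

36.9°

Cylindrical equal-area (φ₀ = 11°): h = cos φ / cos 11° along meridians, k = cos 11° / cos φ along parallels; h·k = 1.
At 45°: h = 0.7203, k = 1.388; principal scales a = 1.388, b = 0.7203.
sin(ω/2) = (a − b)/(a + b) = 0.6679/2.109 = 0.3167, so ω = 2 arcsin(0.3167) ≈ 36.9°.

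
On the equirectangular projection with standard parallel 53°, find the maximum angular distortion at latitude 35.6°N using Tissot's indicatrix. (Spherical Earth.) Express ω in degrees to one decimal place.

17.2°

With standard parallel φ₀ = 53°, the equirectangular projection gives x = Rλ cos φ₀, y = Rφ, so h = 1 and k = cos 53° / cos φ.
At 35.6°: h = 1.000, k = 0.7401; principal scales a = 1.000, b = 0.7401.
sin(ω/2) = (a − b)/(a + b) = 0.2599/1.740 = 0.1493, so ω = 2 arcsin(0.1493) ≈ 17.2°.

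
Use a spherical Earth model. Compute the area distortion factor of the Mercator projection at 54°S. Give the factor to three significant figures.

The Mercator projection is conformal; its linear scale factor is the same in every direction and equals sec φ = 1/cos φ.
Areal scale = k² = sec²φ = 1/cos²(54°) = 1/0.5878² = 2.894.

2.89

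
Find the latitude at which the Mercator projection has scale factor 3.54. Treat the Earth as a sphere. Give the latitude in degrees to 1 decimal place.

Mercator scale is k = sec φ = 1/cos φ.
1/cos φ = 3.54  ⇒  cos φ = 0.2825  ⇒  φ = arccos(0.2825) ≈ 73.6°.

73.6°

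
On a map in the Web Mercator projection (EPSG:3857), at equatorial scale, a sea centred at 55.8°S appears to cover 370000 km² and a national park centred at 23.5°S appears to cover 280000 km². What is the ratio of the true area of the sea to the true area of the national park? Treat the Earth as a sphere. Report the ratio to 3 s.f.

Since Mercator area scale is 1/cos²φ, the true area equals the apparent area multiplied by cos²φ.
True area of sea: 370000 × cos²(55.8°) = 370000 × 0.3159 = 116900 km².
True area of national park: 280000 × cos²(23.5°) = 280000 × 0.8410 = 235500 km².
Ratio = 116900 / 235500 ≈ 0.496.

0.496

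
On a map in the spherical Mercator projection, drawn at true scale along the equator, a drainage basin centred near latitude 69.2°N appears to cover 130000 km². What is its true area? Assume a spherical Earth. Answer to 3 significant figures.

16400 km²

The Mercator projection is conformal; its linear scale factor is the same in every direction and equals sec φ = 1/cos φ.
Areal scale = k² = sec²φ = 1/cos²(69.2°) = 1/0.3551² = 7.930.
True area = apparent / (areal scale) = 130000 / 7.930 ≈ 16400 km².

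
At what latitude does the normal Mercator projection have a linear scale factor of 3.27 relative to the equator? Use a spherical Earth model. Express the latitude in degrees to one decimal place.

72.2°

Mercator scale is k = sec φ = 1/cos φ.
1/cos φ = 3.27  ⇒  cos φ = 0.3058  ⇒  φ = arccos(0.3058) ≈ 72.2°.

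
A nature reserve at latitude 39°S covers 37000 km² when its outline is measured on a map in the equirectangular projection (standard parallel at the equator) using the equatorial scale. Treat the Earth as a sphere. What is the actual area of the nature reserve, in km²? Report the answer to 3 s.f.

In the plate carrée (x = Rλ, y = Rφ), meridians are true-scale (h = 1) and parallels are stretched by k = sec φ.
Areal scale = h·k = 1 × sec φ; at 39°, h = 1.000, k = 1.287, so h·k = 1.287.
True area = apparent / (areal scale) = 37000 / 1.287 ≈ 28800 km².

28800 km²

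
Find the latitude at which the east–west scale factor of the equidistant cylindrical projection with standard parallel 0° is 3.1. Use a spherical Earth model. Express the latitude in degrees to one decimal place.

71.2°

Plate carrée: h = 1, k = sec φ along parallels.
sec φ = 3.1  ⇒  cos φ = 0.3226  ⇒  φ ≈ 71.2°.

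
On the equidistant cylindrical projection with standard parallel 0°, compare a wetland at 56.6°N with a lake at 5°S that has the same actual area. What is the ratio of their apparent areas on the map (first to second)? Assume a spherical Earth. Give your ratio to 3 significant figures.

1.81

In the plate carrée (x = Rλ, y = Rφ), meridians are true-scale (h = 1) and parallels are stretched by k = sec φ.
Areal scale at 56.6°: h·k = 1.000 × 1.817 = 1.817.
Areal scale at 5°: h·k = 1.000 × 1.004 = 1.004.
Ratio = 1.817/1.004 ≈ 1.81.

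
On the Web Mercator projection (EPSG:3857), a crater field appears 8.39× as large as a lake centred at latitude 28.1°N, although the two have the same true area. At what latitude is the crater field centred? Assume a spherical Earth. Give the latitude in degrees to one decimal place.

72.3°

For equal true areas on Mercator, apparent areas scale as sec²φ, so the ratio is cos²φ₂ / cos²φ₁.
cos²φ₂ / cos²φ₁ = 8.39  ⇒  cos φ₁ = cos 28.1° / √8.39 = 0.8821/2.897 = 0.3045.
φ₁ = arccos(0.3045) ≈ 72.3°.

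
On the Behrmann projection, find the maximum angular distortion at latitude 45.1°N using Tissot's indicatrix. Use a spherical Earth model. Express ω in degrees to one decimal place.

23.3°

The Behrmann projection is cylindrical equal-area with φ₀ = 30°. A cylindrical equal-area projection with standard parallel φ₀ has meridian scale h = cos φ / cos φ₀ and parallel scale k = cos φ₀ / cos φ (so areas are preserved, h·k = 1).
At 45.1°: h = 0.8151, k = 1.227; principal scales a = 1.227, b = 0.8151.
sin(ω/2) = (a − b)/(a + b) = 0.4118/2.042 = 0.2017, so ω = 2 arcsin(0.2017) ≈ 23.3°.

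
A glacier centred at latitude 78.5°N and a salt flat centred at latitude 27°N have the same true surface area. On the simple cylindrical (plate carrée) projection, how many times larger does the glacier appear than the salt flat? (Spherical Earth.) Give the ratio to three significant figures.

4.47

Plate carrée maps x = Rλ, y = Rφ. The meridian scale is h = 1 and the parallel scale is k = 1/cos φ = sec φ.
Areal scale at 78.5°: h·k = 1.000 × 5.016 = 5.016.
Areal scale at 27°: h·k = 1.000 × 1.122 = 1.122.
Ratio = 5.016/1.122 ≈ 4.47.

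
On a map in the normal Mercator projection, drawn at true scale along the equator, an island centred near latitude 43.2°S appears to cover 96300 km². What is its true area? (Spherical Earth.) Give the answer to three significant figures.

Mercator is conformal, so the point scale is isotropic: h = k = sec φ = 1/cos φ.
Areal scale = k² = sec²φ = 1/cos²(43.2°) = 1/0.7290² = 1.882.
True area = apparent / (areal scale) = 96300 / 1.882 ≈ 51200 km².

51200 km²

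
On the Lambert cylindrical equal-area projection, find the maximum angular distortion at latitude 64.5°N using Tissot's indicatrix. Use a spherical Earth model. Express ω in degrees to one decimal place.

86.8°

The Lambert cylindrical equal-area projection is the cylindrical equal-area projection with its standard parallel at the equator (φ₀ = 0). Cylindrical equal-area (φ₀ = 0°): h = cos φ / cos 0° along meridians, k = cos 0° / cos φ along parallels; h·k = 1.
At 64.5°: h = 0.4305, k = 2.323; principal scales a = 2.323, b = 0.4305.
sin(ω/2) = (a − b)/(a + b) = 1.892/2.753 = 0.6873, so ω = 2 arcsin(0.6873) ≈ 86.8°.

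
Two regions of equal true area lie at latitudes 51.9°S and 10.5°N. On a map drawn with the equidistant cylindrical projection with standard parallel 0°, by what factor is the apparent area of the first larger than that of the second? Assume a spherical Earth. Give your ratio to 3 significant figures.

Plate carrée maps x = Rλ, y = Rφ. The meridian scale is h = 1 and the parallel scale is k = 1/cos φ = sec φ.
Areal scale at 51.9°: h·k = 1.000 × 1.621 = 1.621.
Areal scale at 10.5°: h·k = 1.000 × 1.017 = 1.017.
Ratio = 1.621/1.017 ≈ 1.59.

1.59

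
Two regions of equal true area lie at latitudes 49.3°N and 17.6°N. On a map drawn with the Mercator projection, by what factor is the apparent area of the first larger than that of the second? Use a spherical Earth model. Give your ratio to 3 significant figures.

2.14

Mercator is conformal with k = sec φ, so areal scale = k² = sec²φ.
At 49.3°: sec²(49.3°) = 1/0.6521² = 2.352.
At 17.6°: sec²(17.6°) = 1/0.9532² = 1.101.
Ratio = 2.352/1.101 = cos²(17.6°)/cos²(49.3°) ≈ 2.14.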